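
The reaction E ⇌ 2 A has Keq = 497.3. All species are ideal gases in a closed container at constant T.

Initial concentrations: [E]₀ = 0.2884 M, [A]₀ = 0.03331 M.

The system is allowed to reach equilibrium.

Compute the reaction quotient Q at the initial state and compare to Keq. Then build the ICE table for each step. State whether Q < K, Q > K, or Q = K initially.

Q₀ = 0.003847; Q < K (proceeds forward)

Q₀ = 0.003847 vs Keq = 497.3 ⇒ Q<K, forward
Step 1:
                  E         A
  Initial    0.2884   0.03331
  Change    -0.2877    0.5753
  Equil   7.4486e-04    0.6086
  solve Keq expr → x = 0.2877; check Q = 497.3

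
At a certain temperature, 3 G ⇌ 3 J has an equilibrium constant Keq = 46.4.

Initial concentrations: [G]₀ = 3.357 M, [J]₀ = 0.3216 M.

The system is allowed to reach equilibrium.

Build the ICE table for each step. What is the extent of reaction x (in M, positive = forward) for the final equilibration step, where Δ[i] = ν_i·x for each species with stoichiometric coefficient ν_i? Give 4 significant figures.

x = 0.8521 M

Q₀ = 8.7921e-04 vs Keq = 46.4 ⇒ Q<K, forward
Step 1:
                  G         J
  init        3.357    0.3216
  Δ          -2.556     2.556
  eq         0.8008     2.878
  solve Keq expr → x = 0.8521; check Q = 46.4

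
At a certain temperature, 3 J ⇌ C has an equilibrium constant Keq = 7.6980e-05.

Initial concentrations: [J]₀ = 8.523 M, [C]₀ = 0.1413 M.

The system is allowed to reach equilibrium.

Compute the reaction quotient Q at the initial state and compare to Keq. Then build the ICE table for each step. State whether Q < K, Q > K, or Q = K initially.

Q₀ = 2.2823e-04; Q > K (proceeds reverse)

Q₀ = 2.2823e-04 vs Keq = 7.6980e-05 ⇒ Q>K, reverse
Step 1:
                  J         C
  Initial     8.523    0.1413
  Change     0.2671  -0.08902
  Equil        8.79   0.05228
  solve Keq expr → x = -0.08902; check Q = 7.6980e-05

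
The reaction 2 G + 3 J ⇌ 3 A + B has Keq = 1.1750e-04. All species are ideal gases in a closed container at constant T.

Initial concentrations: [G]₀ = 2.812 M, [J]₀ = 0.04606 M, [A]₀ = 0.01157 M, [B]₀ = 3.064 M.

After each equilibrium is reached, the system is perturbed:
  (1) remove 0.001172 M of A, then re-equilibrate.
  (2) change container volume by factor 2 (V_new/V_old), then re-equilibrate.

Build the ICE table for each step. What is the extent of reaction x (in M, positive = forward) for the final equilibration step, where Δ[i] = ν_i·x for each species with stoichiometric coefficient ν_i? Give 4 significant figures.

x = -1.1610e-04 M

Q₀ = 0.006142 vs Keq = 1.1750e-04 ⇒ Q>K, reverse
Step 1:
                    G           J           A           B
  init          2.812     0.04606     0.01157       3.064
  Δ          0.005291    0.007937   -0.007937   -0.002646
  eq            2.817       0.054    0.003633       3.061
  solve Keq expr → x = -0.002646; check Q = 1.1750e-04
Then remove 0.001172 M of A.
Step 2:
                    G           J           A           B
  init          2.817       0.054    0.002461       3.061
  Δ       -7.3160e-04   -0.001097    0.001097  3.6580e-04
  eq            2.817      0.0529    0.003559       3.062
  solve Keq expr → x = 3.6580e-04; check Q = 1.1750e-04
Then change container volume by factor 2 (V_new/V_old).
Step 3:
                    G           J           A           B
  init          1.408     0.02645    0.001779       1.531
  Δ        2.3219e-04  3.4829e-04 -3.4829e-04 -1.1610e-04
  eq            1.409      0.0268    0.001431       1.531
  solve Keq expr → x = -1.1610e-04; check Q = 1.1750e-04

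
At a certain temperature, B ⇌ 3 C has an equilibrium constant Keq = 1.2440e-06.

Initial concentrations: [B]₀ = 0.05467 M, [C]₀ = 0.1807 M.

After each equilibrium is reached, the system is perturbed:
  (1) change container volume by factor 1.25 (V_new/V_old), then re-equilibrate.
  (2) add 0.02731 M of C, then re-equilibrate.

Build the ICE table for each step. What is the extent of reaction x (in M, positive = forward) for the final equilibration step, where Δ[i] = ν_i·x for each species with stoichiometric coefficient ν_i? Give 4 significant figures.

x = -0.009051 M

Q₀ = 0.1079 vs Keq = 1.2440e-06 ⇒ Q>K, reverse
Step 1:
                  B         C
  init      0.05467    0.1807
  Δ          0.0585   -0.1755
  eq         0.1132  0.005202
  solve Keq expr → x = -0.0585; check Q = 1.2440e-06
Then change container volume by factor 1.25 (V_new/V_old).
Step 2:
                  B         C
  init      0.09054  0.004162
  Δ       -2.2120e-04 6.6359e-04
  eq        0.09031  0.004825
  solve Keq expr → x = 2.2120e-04; check Q = 1.2440e-06
Then add 0.02731 M of C.
Step 3:
                  B         C
  init      0.09031   0.03214
  Δ        0.009051  -0.02715
  eq        0.09937  0.004981
  solve Keq expr → x = -0.009051; check Q = 1.2440e-06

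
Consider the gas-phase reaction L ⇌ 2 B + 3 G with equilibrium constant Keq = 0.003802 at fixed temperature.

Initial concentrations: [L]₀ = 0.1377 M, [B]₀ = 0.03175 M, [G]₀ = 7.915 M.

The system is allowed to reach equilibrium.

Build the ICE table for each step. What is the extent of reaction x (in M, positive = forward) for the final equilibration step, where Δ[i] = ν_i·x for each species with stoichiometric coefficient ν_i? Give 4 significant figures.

x = -0.01533 M

Q₀ = 3.63 vs Keq = 0.003802 ⇒ Q>K, reverse
Step 1:
                    L           B           G
  Initial      0.1377     0.03175       7.915
  Change      0.01533    -0.03066    -0.04599
  Equil         0.153    0.001093       7.869
  solve Keq expr → x = -0.01533; check Q = 0.003802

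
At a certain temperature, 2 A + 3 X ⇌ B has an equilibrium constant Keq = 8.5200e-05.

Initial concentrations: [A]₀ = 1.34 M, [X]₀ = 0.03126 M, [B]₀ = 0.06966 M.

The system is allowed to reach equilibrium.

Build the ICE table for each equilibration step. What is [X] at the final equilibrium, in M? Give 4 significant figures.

[X]_eq = 0.2402 M

Q₀ = 1270 vs Keq = 8.5200e-05 ⇒ Q>K, reverse
Step 1:
                    A           X           B
  I              1.34     0.03126     0.06966
  C            0.1393       0.209    -0.06966
  E             1.479      0.2402  2.5850e-06
  solve Keq expr → x = -0.06966; check Q = 8.5200e-05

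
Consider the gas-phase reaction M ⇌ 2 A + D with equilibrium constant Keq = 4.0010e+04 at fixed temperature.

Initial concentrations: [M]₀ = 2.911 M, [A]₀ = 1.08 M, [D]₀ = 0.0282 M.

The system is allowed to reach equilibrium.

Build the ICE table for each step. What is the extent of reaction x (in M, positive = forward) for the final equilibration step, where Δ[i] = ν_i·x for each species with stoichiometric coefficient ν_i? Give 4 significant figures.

Q₀ = 0.0113 vs Keq = 4.0010e+04 ⇒ Q<K, forward
Step 1:
                   M          A          D
  init         2.911       1.08     0.0282
  Δ           -2.908      5.815      2.908
  eq        0.003488      6.895      2.936
  solve Keq expr → x = 2.908; check Q = 4.0010e+04

x = 2.908 M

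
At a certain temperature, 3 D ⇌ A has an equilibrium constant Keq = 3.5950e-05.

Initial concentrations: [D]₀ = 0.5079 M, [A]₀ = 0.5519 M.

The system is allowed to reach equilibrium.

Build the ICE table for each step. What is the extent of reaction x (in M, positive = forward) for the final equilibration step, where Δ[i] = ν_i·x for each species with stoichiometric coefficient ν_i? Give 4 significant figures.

Q₀ = 4.212 vs Keq = 3.5950e-05 ⇒ Q>K, reverse
Step 1:
                  D         A
  Initial    0.5079    0.5519
  Change      1.655   -0.5515
  Equil       2.163 3.6356e-04
  solve Keq expr → x = -0.5515; check Q = 3.5950e-05

x = -0.5515 M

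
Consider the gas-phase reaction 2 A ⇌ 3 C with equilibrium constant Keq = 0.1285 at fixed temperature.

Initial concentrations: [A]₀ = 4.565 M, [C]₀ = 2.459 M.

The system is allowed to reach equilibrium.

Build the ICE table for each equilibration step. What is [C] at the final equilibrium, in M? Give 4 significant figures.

Q₀ = 0.7135 vs Keq = 0.1285 ⇒ Q>K, reverse
Step 1:
                    A           C
  init          4.565       2.459
  Δ            0.6302     -0.9453
  eq            5.195       1.514
  solve Keq expr → x = -0.3151; check Q = 0.1285

[C]_eq = 1.514 M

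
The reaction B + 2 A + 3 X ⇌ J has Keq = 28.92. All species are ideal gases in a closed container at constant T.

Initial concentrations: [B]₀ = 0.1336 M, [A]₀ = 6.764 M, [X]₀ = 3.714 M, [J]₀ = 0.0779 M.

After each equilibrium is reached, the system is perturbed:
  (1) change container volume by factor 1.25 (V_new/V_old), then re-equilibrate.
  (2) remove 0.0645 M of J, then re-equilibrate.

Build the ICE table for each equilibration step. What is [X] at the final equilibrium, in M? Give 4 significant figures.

Q₀ = 2.4877e-04 vs Keq = 28.92 ⇒ Q<K, forward
Step 1:
                  B         A         X         J
  init       0.1336     6.764     3.714    0.0779
  Δ         -0.1336   -0.2672   -0.4008    0.1336
  eq      4.7638e-06     6.497     3.313    0.2115
  solve Keq expr → x = 0.1336; check Q = 28.92
Then change container volume by factor 1.25 (V_new/V_old).
Step 2:
                  B         A         X         J
  init    3.8110e-06     5.197     2.651    0.1692
  Δ       7.8184e-06 1.5637e-05 2.3455e-05 -7.8184e-06
  eq      1.1629e-05     5.197     2.651    0.1692
  solve Keq expr → x = -7.8184e-06; check Q = 28.92
Then remove 0.0645 M of J.
Step 3:
                  B         A         X         J
  init    1.1629e-05     5.197     2.651    0.1047
  Δ       -4.4331e-06 -8.8662e-06 -1.3299e-05 4.4331e-06
  eq      7.1964e-06     5.197     2.651    0.1047
  solve Keq expr → x = 4.4331e-06; check Q = 28.92

[X]_eq = 2.651 M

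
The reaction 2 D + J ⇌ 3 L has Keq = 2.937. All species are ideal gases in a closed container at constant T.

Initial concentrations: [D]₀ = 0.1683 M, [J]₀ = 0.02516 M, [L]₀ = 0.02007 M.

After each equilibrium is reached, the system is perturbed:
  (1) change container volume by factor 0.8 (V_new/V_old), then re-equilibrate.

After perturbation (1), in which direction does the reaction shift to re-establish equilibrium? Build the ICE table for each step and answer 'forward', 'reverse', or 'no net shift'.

Q₀ = 0.01134 vs Keq = 2.937 ⇒ Q<K, forward
Step 1:
                   D          J          L
  Initial     0.1683    0.02516    0.02007
  Change    -0.03531   -0.01766    0.05297
  Equil        0.133   0.007503    0.07304
  solve Keq expr → x = 0.01766; check Q = 2.937
Then change container volume by factor 0.8 (V_new/V_old).
Step 2:
                   D          J          L
  Initial     0.1662   0.009378     0.0913
  Change           0          0          0
  Equil       0.1662   0.009378     0.0913
  solve Keq expr → x = 0; check Q = 2.937

Direction: no net shift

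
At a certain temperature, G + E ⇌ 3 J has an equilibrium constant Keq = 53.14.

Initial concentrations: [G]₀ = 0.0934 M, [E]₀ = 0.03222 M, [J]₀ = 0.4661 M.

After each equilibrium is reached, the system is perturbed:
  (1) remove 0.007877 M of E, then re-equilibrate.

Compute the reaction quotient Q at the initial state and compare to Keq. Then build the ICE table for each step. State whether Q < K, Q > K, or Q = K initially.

Q₀ = 33.65 vs Keq = 53.14 ⇒ Q<K, forward
Step 1:
                  G         E         J
  init       0.0934   0.03222    0.4661
  Δ       -0.007027 -0.007027   0.02108
  eq        0.08637   0.02519    0.4872
  solve Keq expr → x = 0.007027; check Q = 53.14
Then remove 0.007877 M of E.
Step 2:
                  G         E         J
  init      0.08637   0.01732    0.4872
  Δ        0.004617  0.004617  -0.01385
  eq        0.09099   0.02193    0.4733
  solve Keq expr → x = -0.004617; check Q = 53.14

Q₀ = 33.65; Q < K (proceeds forward)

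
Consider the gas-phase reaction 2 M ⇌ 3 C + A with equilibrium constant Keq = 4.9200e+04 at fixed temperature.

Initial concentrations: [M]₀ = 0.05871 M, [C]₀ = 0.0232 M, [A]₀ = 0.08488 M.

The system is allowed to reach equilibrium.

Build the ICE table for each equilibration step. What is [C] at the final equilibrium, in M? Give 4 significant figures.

Q₀ = 3.0750e-04 vs Keq = 4.9200e+04 ⇒ Q<K, forward
Step 1:
                    M           C           A
  I           0.05871      0.0232     0.08488
  C          -0.05865     0.08798     0.02933
  E        5.6481e-05      0.1112      0.1142
  solve Keq expr → x = 0.02933; check Q = 4.9200e+04

[C]_eq = 0.1112 M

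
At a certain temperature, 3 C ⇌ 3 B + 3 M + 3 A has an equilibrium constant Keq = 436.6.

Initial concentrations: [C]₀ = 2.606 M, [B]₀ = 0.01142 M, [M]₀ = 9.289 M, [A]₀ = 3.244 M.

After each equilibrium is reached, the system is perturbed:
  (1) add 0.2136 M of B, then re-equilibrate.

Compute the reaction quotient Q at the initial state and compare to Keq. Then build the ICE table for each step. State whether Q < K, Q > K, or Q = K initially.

Q₀ = 0.002303 vs Keq = 436.6 ⇒ Q<K, forward
Step 1:
                  C         B         M         A
  Initial     2.606   0.01142     9.289     3.244
  Change    -0.4451    0.4451    0.4451    0.4451
  Equil       2.161    0.4565     9.734     3.689
  solve Keq expr → x = 0.1484; check Q = 436.6
Then add 0.2136 M of B.
Step 2:
                  C         B         M         A
  Initial     2.161    0.6701     9.734     3.689
  Change     0.1523   -0.1523   -0.1523   -0.1523
  Equil       2.313    0.5178     9.582     3.537
  solve Keq expr → x = -0.05076; check Q = 436.6

Q₀ = 0.002303; Q < K (proceeds forward)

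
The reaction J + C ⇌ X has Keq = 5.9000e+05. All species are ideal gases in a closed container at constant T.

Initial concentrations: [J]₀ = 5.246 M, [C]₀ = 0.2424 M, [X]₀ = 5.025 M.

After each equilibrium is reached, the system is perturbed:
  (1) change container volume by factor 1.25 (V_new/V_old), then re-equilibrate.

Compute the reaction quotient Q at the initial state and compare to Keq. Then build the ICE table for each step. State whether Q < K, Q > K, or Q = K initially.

Q₀ = 3.952 vs Keq = 5.9000e+05 ⇒ Q<K, forward
Step 1:
                   J          C          X
  I            5.246     0.2424      5.025
  C          -0.2424    -0.2424     0.2424
  E            5.004 1.7843e-06      5.267
  solve Keq expr → x = 0.2424; check Q = 5.9000e+05
Then change container volume by factor 1.25 (V_new/V_old).
Step 2:
                   J          C          X
  I            4.003 1.4274e-06      4.214
  C       3.5685e-07 3.5685e-07 -3.5685e-07
  E            4.003 1.7843e-06      4.214
  solve Keq expr → x = -3.5685e-07; check Q = 5.9000e+05

Q₀ = 3.952; Q < K (proceeds forward)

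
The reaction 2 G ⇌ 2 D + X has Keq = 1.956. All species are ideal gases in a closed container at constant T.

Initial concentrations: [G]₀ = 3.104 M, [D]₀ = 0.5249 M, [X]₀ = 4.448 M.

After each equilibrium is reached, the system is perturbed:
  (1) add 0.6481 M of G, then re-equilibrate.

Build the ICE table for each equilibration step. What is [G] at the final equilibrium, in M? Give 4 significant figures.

Q₀ = 0.1272 vs Keq = 1.956 ⇒ Q<K, forward
Step 1:
                   G          D          X
  Initial      3.104     0.5249      4.448
  Change     -0.8812     0.8812     0.4406
  Equil        2.223      1.406      4.889
  solve Keq expr → x = 0.4406; check Q = 1.956
Then add 0.6481 M of G.
Step 2:
                   G          D          X
  Initial      2.871      1.406      4.889
  Change     -0.2389     0.2389     0.1194
  Equil        2.632      1.645      5.008
  solve Keq expr → x = 0.1194; check Q = 1.956

[G]_eq = 2.632 M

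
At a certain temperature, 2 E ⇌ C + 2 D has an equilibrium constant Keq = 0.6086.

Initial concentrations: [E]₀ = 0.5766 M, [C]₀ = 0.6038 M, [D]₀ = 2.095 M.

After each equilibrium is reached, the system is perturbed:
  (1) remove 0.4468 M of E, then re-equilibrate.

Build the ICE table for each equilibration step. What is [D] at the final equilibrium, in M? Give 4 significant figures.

Q₀ = 7.971 vs Keq = 0.6086 ⇒ Q>K, reverse
Step 1:
                    E           C           D
  I            0.5766      0.6038       2.095
  C            0.5535     -0.2767     -0.5535
  E              1.13      0.3271       1.542
  solve Keq expr → x = -0.2767; check Q = 0.6086
Then remove 0.4468 M of E.
Step 2:
                    E           C           D
  I            0.6833      0.3271       1.542
  C            0.1746    -0.08732     -0.1746
  E            0.8579      0.2397       1.367
  solve Keq expr → x = -0.08732; check Q = 0.6086

[D]_eq = 1.367 M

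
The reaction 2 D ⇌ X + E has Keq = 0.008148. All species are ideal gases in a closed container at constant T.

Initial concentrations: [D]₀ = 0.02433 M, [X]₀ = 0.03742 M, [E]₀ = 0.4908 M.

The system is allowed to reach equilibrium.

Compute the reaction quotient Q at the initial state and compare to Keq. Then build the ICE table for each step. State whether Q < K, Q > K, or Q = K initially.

Q₀ = 31.03 vs Keq = 0.008148 ⇒ Q>K, reverse
Step 1:
                  D         X         E
  init      0.02433   0.03742    0.4908
  Δ         0.07449  -0.03724  -0.03724
  eq        0.09882 1.7543e-04    0.4536
  solve Keq expr → x = -0.03724; check Q = 0.008148

Q₀ = 31.03; Q > K (proceeds reverse)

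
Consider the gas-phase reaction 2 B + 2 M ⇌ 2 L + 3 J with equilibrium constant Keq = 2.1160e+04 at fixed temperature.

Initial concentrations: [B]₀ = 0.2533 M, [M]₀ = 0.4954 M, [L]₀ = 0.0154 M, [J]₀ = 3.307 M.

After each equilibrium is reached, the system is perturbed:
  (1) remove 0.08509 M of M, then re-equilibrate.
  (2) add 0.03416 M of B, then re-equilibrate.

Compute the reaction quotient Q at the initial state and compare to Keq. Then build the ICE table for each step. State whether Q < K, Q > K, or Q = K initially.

Q₀ = 0.5447; Q < K (proceeds forward)

Q₀ = 0.5447 vs Keq = 2.1160e+04 ⇒ Q<K, forward
Step 1:
                  B         M         L         J
  Initial    0.2533    0.4954    0.0154     3.307
  Change    -0.2144   -0.2144    0.2144    0.3216
  Equil     0.03887     0.281    0.2298     3.629
  solve Keq expr → x = 0.1072; check Q = 2.1160e+04
Then remove 0.08509 M of M.
Step 2:
                  B         M         L         J
  Initial   0.03887    0.1959    0.2298     3.629
  Change    0.01103   0.01103  -0.01103  -0.01655
  Equil      0.0499    0.2069    0.2188     3.612
  solve Keq expr → x = -0.005517; check Q = 2.1160e+04
Then add 0.03416 M of B.
Step 3:
                  B         M         L         J
  Initial   0.08406    0.2069    0.2188     3.612
  Change   -0.02186  -0.02186   0.02186   0.03278
  Equil     0.06221    0.1851    0.2407     3.645
  solve Keq expr → x = 0.01093; check Q = 2.1160e+04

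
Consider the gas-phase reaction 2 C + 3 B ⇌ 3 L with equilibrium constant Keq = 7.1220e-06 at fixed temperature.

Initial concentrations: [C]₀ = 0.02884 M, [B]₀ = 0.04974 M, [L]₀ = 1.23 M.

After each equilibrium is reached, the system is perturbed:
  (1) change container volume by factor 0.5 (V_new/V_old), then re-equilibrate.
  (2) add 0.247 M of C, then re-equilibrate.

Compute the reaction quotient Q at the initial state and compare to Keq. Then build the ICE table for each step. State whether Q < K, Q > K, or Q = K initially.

Q₀ = 1.8181e+07; Q > K (proceeds reverse)

Q₀ = 1.8181e+07 vs Keq = 7.1220e-06 ⇒ Q>K, reverse
Step 1:
                   C          B          L
  init       0.02884    0.04974       1.23
  Δ           0.8057      1.209     -1.209
  eq          0.8345      1.258    0.02146
  solve Keq expr → x = -0.4028; check Q = 7.1220e-06
Then change container volume by factor 0.5 (V_new/V_old).
Step 2:
                   C          B          L
  init         1.669      2.517    0.04292
  Δ         -0.01608   -0.02412    0.02412
  eq           1.653      2.492    0.06704
  solve Keq expr → x = 0.008041; check Q = 7.1220e-06
Then add 0.247 M of C.
Step 3:
                   C          B          L
  init           1.9      2.492    0.06704
  Δ        -0.004154  -0.006231   0.006231
  eq           1.896      2.486    0.07327
  solve Keq expr → x = 0.002077; check Q = 7.1220e-06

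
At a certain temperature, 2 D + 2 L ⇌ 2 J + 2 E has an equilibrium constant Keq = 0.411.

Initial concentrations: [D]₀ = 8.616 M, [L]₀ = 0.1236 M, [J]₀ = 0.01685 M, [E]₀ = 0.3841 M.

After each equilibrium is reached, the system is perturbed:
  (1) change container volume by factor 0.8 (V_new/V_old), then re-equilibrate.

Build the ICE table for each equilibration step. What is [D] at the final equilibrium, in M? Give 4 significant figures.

[D]_eq = 10.63 M

Q₀ = 3.6935e-05 vs Keq = 0.411 ⇒ Q<K, forward
Step 1:
                    D           L           J           E
  init          8.616      0.1236     0.01685      0.3841
  Δ           -0.1119     -0.1119      0.1119      0.1119
  eq            8.504     0.01171      0.1287       0.496
  solve Keq expr → x = 0.05594; check Q = 0.411
Then change container volume by factor 0.8 (V_new/V_old).
Step 2:
                    D           L           J           E
  init          10.63     0.01464      0.1609        0.62
  Δ                 0           0           0           0
  eq            10.63     0.01464      0.1609        0.62
  solve Keq expr → x = 0; check Q = 0.411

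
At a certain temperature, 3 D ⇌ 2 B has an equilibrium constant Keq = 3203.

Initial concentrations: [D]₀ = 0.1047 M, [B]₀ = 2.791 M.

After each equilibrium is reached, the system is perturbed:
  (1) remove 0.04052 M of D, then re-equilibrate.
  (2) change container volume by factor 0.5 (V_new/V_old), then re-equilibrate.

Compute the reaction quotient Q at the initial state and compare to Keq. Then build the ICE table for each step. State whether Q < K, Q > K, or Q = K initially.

Q₀ = 6787 vs Keq = 3203 ⇒ Q>K, reverse
Step 1:
                    D           B
  init         0.1047       2.791
  Δ           0.02915    -0.01944
  eq           0.1339       2.772
  solve Keq expr → x = -0.009718; check Q = 3203
Then remove 0.04052 M of D.
Step 2:
                    D           B
  init        0.09333       2.772
  Δ           0.03967    -0.02644
  eq            0.133       2.745
  solve Keq expr → x = -0.01322; check Q = 3203
Then change container volume by factor 0.5 (V_new/V_old).
Step 3:
                    D           B
  init          0.266        5.49
  Δ          -0.05395     0.03597
  eq            0.212       5.526
  solve Keq expr → x = 0.01798; check Q = 3203

Q₀ = 6787; Q > K (proceeds reverse)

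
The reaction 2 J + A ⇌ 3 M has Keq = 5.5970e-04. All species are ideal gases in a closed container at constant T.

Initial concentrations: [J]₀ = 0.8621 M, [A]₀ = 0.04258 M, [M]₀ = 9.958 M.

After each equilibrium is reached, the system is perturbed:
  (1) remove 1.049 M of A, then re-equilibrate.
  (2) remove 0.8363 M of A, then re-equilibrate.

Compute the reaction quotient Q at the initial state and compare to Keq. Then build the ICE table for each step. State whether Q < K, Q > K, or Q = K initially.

Q₀ = 3.1203e+04; Q > K (proceeds reverse)

Q₀ = 3.1203e+04 vs Keq = 5.5970e-04 ⇒ Q>K, reverse
Step 1:
                  J         A         M
  I          0.8621   0.04258     9.958
  C           6.336     3.168    -9.505
  E           7.199     3.211    0.4533
  solve Keq expr → x = -3.168; check Q = 5.5970e-04
Then remove 1.049 M of A.
Step 2:
                  J         A         M
  I           7.199     2.162    0.4533
  C         0.03572   0.01786  -0.05359
  E           7.234      2.18    0.3997
  solve Keq expr → x = -0.01786; check Q = 5.5970e-04
Then remove 0.8363 M of A.
Step 3:
                  J         A         M
  I           7.234     1.343    0.3997
  C         0.03785   0.01892  -0.05677
  E           7.272     1.362    0.3429
  solve Keq expr → x = -0.01892; check Q = 5.5970e-04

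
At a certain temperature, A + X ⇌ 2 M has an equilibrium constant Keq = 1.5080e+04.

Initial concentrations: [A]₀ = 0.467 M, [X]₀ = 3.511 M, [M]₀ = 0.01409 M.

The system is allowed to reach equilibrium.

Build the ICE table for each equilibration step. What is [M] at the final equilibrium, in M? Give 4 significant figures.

[M]_eq = 0.9481 M

Q₀ = 1.2108e-04 vs Keq = 1.5080e+04 ⇒ Q<K, forward
Step 1:
                    A           X           M
  Initial       0.467       3.511     0.01409
  Change       -0.467      -0.467       0.934
  Equil    1.9580e-05       3.044      0.9481
  solve Keq expr → x = 0.467; check Q = 1.5080e+04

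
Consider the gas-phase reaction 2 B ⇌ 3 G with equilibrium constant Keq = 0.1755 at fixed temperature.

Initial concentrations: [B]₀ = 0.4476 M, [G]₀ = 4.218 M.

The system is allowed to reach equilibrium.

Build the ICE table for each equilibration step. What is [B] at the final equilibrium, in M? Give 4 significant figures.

Q₀ = 374.6 vs Keq = 0.1755 ⇒ Q>K, reverse
Step 1:
                  B         G
  init       0.4476     4.218
  Δ           2.113     -3.17
  eq          2.561     1.048
  solve Keq expr → x = -1.057; check Q = 0.1755

[B]_eq = 2.561 M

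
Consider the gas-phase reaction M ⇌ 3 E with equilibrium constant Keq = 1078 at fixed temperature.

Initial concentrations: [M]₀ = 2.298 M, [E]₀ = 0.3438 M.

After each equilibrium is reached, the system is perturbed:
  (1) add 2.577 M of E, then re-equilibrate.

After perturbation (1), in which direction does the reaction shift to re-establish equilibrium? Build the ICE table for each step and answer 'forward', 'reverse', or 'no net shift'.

Direction: reverse

Q₀ = 0.01768 vs Keq = 1078 ⇒ Q<K, forward
Step 1:
                  M         E
  init        2.298    0.3438
  Δ          -2.046     6.137
  eq         0.2525      6.48
  solve Keq expr → x = 2.046; check Q = 1078
Then add 2.577 M of E.
Step 2:
                  M         E
  init       0.2525     9.057
  Δ          0.2687   -0.8061
  eq         0.5211     8.251
  solve Keq expr → x = -0.2687; check Q = 1078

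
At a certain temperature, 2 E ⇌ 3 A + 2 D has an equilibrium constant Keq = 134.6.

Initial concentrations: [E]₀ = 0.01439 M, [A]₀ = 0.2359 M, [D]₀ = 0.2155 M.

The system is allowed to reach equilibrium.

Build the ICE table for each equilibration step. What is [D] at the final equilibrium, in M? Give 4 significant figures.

[D]_eq = 0.2274 M

Q₀ = 2.944 vs Keq = 134.6 ⇒ Q<K, forward
Step 1:
                  E         A         D
  init      0.01439    0.2359    0.2155
  Δ        -0.01189   0.01783   0.01189
  eq       0.002505    0.2537    0.2274
  solve Keq expr → x = 0.005943; check Q = 134.6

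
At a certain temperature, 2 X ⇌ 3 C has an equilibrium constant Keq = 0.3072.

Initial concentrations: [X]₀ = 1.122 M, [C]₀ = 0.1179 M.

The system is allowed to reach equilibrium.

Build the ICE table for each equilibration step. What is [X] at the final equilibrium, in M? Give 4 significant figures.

Q₀ = 0.001302 vs Keq = 0.3072 ⇒ Q<K, forward
Step 1:
                  X         C
  init        1.122    0.1179
  Δ         -0.3122    0.4683
  eq         0.8098    0.5862
  solve Keq expr → x = 0.1561; check Q = 0.3072

[X]_eq = 0.8098 M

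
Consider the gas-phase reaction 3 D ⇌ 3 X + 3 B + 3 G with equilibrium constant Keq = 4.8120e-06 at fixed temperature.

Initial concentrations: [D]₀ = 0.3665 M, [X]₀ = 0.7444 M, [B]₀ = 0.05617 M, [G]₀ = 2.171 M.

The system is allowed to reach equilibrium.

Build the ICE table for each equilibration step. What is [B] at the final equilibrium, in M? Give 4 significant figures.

Q₀ = 0.01519 vs Keq = 4.8120e-06 ⇒ Q>K, reverse
Step 1:
                  D         X         B         G
  Initial    0.3665    0.7444   0.05617     2.171
  Change    0.05137  -0.05137  -0.05137  -0.05137
  Equil      0.4179     0.693  0.004802      2.12
  solve Keq expr → x = -0.01712; check Q = 4.8120e-06

[B]_eq = 0.004802 M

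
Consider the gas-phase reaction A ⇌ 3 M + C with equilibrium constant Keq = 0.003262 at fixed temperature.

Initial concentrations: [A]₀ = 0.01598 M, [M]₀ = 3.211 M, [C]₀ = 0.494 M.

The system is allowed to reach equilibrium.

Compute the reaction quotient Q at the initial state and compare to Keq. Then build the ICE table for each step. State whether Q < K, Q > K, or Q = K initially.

Q₀ = 1023 vs Keq = 0.003262 ⇒ Q>K, reverse
Step 1:
                    A           M           C
  init        0.01598       3.211       0.494
  Δ            0.4937      -1.481     -0.4937
  eq           0.5097        1.73  3.2111e-04
  solve Keq expr → x = -0.4937; check Q = 0.003262

Q₀ = 1023; Q > K (proceeds reverse)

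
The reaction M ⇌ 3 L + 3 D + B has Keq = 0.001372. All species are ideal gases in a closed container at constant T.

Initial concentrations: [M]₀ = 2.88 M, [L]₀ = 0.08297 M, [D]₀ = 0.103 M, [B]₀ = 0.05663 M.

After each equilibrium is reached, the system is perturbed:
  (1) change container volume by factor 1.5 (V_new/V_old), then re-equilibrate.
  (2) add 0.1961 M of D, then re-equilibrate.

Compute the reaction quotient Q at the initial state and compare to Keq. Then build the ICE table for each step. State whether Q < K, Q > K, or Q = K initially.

Q₀ = 1.2272e-08 vs Keq = 0.001372 ⇒ Q<K, forward
Step 1:
                  M         L         D         B
  init         2.88   0.08297     0.103   0.05663
  Δ         -0.1412    0.4236    0.4236    0.1412
  eq          2.739    0.5066    0.5266    0.1978
  solve Keq expr → x = 0.1412; check Q = 0.001372
Then change container volume by factor 1.5 (V_new/V_old).
Step 2:
                  M         L         D         B
  init        1.826    0.3377    0.3511    0.1319
  Δ        -0.04798     0.144     0.144   0.04798
  eq          1.778    0.4817    0.4951    0.1799
  solve Keq expr → x = 0.04798; check Q = 0.001372
Then add 0.1961 M of D.
Step 3:
                  M         L         D         B
  init        1.778    0.4817    0.6912    0.1799
  Δ         0.02466  -0.07398  -0.07398  -0.02466
  eq          1.803    0.4077    0.6172    0.1552
  solve Keq expr → x = -0.02466; check Q = 0.001372

Q₀ = 1.2272e-08; Q < K (proceeds forward)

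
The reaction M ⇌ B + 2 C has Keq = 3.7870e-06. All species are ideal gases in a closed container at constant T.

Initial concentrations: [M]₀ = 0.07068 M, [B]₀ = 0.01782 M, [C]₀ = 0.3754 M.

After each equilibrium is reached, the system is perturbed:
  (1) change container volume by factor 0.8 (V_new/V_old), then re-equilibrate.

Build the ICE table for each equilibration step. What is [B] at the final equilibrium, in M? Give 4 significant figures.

[B]_eq = 2.3226e-06 M

Q₀ = 0.03553 vs Keq = 3.7870e-06 ⇒ Q>K, reverse
Step 1:
                  M         B         C
  Initial   0.07068   0.01782    0.3754
  Change    0.01782  -0.01782  -0.03563
  Equil      0.0885 2.9031e-06    0.3398
  solve Keq expr → x = -0.01782; check Q = 3.7870e-06
Then change container volume by factor 0.8 (V_new/V_old).
Step 2:
                  M         B         C
  Initial    0.1106 3.6289e-06    0.4247
  Change  1.3063e-06 -1.3063e-06 -2.6127e-06
  Equil      0.1106 2.3226e-06    0.4247
  solve Keq expr → x = -1.3063e-06; check Q = 3.7870e-06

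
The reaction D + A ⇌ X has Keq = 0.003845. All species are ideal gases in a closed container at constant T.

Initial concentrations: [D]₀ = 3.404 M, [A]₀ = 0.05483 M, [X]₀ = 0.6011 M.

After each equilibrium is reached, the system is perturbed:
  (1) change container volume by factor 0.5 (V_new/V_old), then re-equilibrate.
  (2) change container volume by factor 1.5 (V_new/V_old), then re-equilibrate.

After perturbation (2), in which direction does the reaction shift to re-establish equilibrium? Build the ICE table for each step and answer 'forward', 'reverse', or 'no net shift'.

Q₀ = 3.221 vs Keq = 0.003845 ⇒ Q>K, reverse
Step 1:
                  D         A         X
  Initial     3.404   0.05483    0.6011
  Change     0.5912    0.5912   -0.5912
  Equil       3.995     0.646  0.009924
  solve Keq expr → x = -0.5912; check Q = 0.003845
Then change container volume by factor 0.5 (V_new/V_old).
Step 2:
                  D         A         X
  Initial      7.99     1.292   0.01985
  Change   -0.01916  -0.01916   0.01916
  Equil       7.971     1.273   0.03901
  solve Keq expr → x = 0.01916; check Q = 0.003845
Then change container volume by factor 1.5 (V_new/V_old).
Step 3:
                  D         A         X
  Initial     5.314    0.8486   0.02601
  Change   0.008468  0.008468 -0.008468
  Equil       5.323     0.857   0.01754
  solve Keq expr → x = -0.008468; check Q = 0.003845

Direction: reverse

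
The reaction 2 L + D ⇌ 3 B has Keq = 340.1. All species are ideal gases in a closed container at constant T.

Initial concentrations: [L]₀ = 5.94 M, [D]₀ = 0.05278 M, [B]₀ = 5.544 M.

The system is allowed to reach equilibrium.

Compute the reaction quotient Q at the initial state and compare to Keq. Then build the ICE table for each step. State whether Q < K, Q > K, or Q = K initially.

Q₀ = 91.5; Q < K (proceeds forward)

Q₀ = 91.5 vs Keq = 340.1 ⇒ Q<K, forward
Step 1:
                  L         D         B
  Initial      5.94   0.05278     5.544
  Change   -0.07463  -0.03732    0.1119
  Equil       5.865   0.01546     5.656
  solve Keq expr → x = 0.03732; check Q = 340.1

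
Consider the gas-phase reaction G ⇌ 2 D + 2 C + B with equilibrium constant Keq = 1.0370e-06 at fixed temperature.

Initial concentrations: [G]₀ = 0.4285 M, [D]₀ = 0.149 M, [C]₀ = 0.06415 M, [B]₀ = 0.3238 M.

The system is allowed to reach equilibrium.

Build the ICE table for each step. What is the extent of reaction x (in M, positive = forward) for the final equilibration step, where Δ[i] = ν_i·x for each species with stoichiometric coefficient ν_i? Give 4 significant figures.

Q₀ = 6.9039e-05 vs Keq = 1.0370e-06 ⇒ Q>K, reverse
Step 1:
                  G         D         C         B
  Initial    0.4285     0.149   0.06415    0.3238
  Change    0.02564  -0.05129  -0.05129  -0.02564
  Equil      0.4541   0.09771   0.01286    0.2982
  solve Keq expr → x = -0.02564; check Q = 1.0370e-06

x = -0.02564 M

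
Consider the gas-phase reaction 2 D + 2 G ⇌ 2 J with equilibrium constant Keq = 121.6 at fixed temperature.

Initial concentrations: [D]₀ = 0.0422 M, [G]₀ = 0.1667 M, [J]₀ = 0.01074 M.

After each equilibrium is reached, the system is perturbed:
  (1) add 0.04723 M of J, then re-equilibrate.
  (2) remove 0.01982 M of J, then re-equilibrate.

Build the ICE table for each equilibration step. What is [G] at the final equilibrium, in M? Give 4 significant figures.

[G]_eq = 0.1542 M

Q₀ = 2.331 vs Keq = 121.6 ⇒ Q<K, forward
Step 1:
                   D          G          J
  init        0.0422     0.1667    0.01074
  Δ         -0.02182   -0.02182    0.02182
  eq         0.02038     0.1449    0.03256
  solve Keq expr → x = 0.01091; check Q = 121.6
Then add 0.04723 M of J.
Step 2:
                   D          G          J
  init       0.02038     0.1449    0.07979
  Δ          0.01576    0.01576   -0.01576
  eq         0.03614     0.1606    0.06403
  solve Keq expr → x = -0.007882; check Q = 121.6
Then remove 0.01982 M of J.
Step 3:
                   D          G          J
  init       0.03614     0.1606    0.04421
  Δ        -0.006395  -0.006395   0.006395
  eq         0.02975     0.1542     0.0506
  solve Keq expr → x = 0.003197; check Q = 121.6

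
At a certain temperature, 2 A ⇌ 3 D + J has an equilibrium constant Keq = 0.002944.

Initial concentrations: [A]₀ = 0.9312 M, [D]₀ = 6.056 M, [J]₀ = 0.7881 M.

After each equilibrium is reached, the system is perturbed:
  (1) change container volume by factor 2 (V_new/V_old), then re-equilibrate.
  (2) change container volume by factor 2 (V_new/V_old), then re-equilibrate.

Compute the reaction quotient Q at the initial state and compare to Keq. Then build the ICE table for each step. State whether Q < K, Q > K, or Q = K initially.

Q₀ = 201.9; Q > K (proceeds reverse)

Q₀ = 201.9 vs Keq = 0.002944 ⇒ Q>K, reverse
Step 1:
                   A          D          J
  I           0.9312      6.056     0.7881
  C            1.575     -2.363    -0.7877
  E            2.507      3.693 3.6734e-04
  solve Keq expr → x = -0.7877; check Q = 0.002944
Then change container volume by factor 2 (V_new/V_old).
Step 2:
                   A          D          J
  I            1.253      1.846 1.8367e-04
  C        -0.001096   0.001643 5.4776e-04
  E            1.252      1.848 7.3143e-04
  solve Keq expr → x = 5.4776e-04; check Q = 0.002944
Then change container volume by factor 2 (V_new/V_old).
Step 3:
                   A          D          J
  I           0.6261      0.924 3.6572e-04
  C        -0.002144   0.003216   0.001072
  E            0.624     0.9272   0.001438
  solve Keq expr → x = 0.001072; check Q = 0.002944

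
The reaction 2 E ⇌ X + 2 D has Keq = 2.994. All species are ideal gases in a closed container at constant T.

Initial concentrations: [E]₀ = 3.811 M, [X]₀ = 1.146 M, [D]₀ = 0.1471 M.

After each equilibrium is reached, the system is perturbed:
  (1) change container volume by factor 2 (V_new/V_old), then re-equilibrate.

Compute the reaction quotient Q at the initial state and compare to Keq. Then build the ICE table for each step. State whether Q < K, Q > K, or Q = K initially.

Q₀ = 0.001707 vs Keq = 2.994 ⇒ Q<K, forward
Step 1:
                   E          X          D
  Initial      3.811      1.146     0.1471
  Change      -1.997     0.9984      1.997
  Equil        1.814      2.144      2.144
  solve Keq expr → x = 0.9984; check Q = 2.994
Then change container volume by factor 2 (V_new/V_old).
Step 2:
                   E          X          D
  Initial     0.9071      1.072      1.072
  Change     -0.1504    0.07522     0.1504
  Equil       0.7567      1.147      1.222
  solve Keq expr → x = 0.07522; check Q = 2.994

Q₀ = 0.001707; Q < K (proceeds forward)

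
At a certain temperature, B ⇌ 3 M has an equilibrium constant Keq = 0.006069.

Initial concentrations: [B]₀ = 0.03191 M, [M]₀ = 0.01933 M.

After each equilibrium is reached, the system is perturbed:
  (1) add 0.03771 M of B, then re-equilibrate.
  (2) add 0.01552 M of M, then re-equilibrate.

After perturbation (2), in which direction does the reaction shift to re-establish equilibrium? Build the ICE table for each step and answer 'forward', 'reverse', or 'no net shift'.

Q₀ = 2.2634e-04 vs Keq = 0.006069 ⇒ Q<K, forward
Step 1:
                  B         M
  init      0.03191   0.01933
  Δ        -0.01045   0.03136
  eq        0.02146   0.05069
  solve Keq expr → x = 0.01045; check Q = 0.006069
Then add 0.03771 M of B.
Step 2:
                  B         M
  init      0.05917   0.05069
  Δ       -0.005971   0.01791
  eq         0.0532    0.0686
  solve Keq expr → x = 0.005971; check Q = 0.006069
Then add 0.01552 M of M.
Step 3:
                  B         M
  init       0.0532   0.08412
  Δ         0.00454  -0.01362
  eq        0.05774    0.0705
  solve Keq expr → x = -0.00454; check Q = 0.006069

Direction: reverse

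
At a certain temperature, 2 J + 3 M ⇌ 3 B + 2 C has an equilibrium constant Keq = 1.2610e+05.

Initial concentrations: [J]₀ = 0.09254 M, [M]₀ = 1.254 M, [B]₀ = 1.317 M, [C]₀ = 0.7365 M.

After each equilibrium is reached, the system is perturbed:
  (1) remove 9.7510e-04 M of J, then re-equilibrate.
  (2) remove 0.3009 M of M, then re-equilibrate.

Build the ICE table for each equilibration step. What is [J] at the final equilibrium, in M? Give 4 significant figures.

Q₀ = 73.38 vs Keq = 1.2610e+05 ⇒ Q<K, forward
Step 1:
                    J           M           B           C
  Initial     0.09254       1.254       1.317      0.7365
  Change     -0.08911     -0.1337      0.1337     0.08911
  Equil      0.003426        1.12       1.451      0.8256
  solve Keq expr → x = 0.04456; check Q = 1.2610e+05
Then remove 9.7510e-04 M of J.
Step 2:
                    J           M           B           C
  Initial    0.002451        1.12       1.451      0.8256
  Change   9.5946e-04    0.001439   -0.001439 -9.5946e-04
  Equil       0.00341       1.122       1.449      0.8247
  solve Keq expr → x = -4.7973e-04; check Q = 1.2610e+05
Then remove 0.3009 M of M.
Step 3:
                    J           M           B           C
  Initial     0.00341      0.8209       1.449      0.8247
  Change     0.001979    0.002968   -0.002968   -0.001979
  Equil      0.005389      0.8238       1.446      0.8227
  solve Keq expr → x = -9.8929e-04; check Q = 1.2610e+05

[J]_eq = 0.005389 M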